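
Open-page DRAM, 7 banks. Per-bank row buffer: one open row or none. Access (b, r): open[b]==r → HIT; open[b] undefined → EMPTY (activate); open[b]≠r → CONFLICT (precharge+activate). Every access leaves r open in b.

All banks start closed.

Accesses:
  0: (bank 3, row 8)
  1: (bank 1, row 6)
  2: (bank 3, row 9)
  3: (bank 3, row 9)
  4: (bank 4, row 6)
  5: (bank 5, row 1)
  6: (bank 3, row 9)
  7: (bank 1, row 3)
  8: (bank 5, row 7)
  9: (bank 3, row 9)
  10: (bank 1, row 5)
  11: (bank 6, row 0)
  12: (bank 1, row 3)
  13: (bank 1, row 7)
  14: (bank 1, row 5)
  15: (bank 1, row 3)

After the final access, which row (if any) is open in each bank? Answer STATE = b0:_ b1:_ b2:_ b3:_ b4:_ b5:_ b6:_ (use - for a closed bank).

STATE = b0:- b1:3 b2:- b3:9 b4:6 b5:7 b6:0

  [0] b3 r8: no row ⇒ E
  [1] b1 r6: no row ⇒ E
  [2] b3 r9: had r8 ⇒ C
  [3] b3 r9: had r9 ⇒ H
  [4] b4 r6: no row ⇒ E
  [5] b5 r1: no row ⇒ E
  [6] b3 r9: had r9 ⇒ H
  [7] b1 r3: had r6 ⇒ C
  [8] b5 r7: had r1 ⇒ C
  [9] b3 r9: had r9 ⇒ H
  [10] b1 r5: had r3 ⇒ C
  [11] b6 r0: no row ⇒ E
  [12] b1 r3: had r5 ⇒ C
  [13] b1 r7: had r3 ⇒ C
  [14] b1 r5: had r7 ⇒ C
  [15] b1 r3: had r5 ⇒ C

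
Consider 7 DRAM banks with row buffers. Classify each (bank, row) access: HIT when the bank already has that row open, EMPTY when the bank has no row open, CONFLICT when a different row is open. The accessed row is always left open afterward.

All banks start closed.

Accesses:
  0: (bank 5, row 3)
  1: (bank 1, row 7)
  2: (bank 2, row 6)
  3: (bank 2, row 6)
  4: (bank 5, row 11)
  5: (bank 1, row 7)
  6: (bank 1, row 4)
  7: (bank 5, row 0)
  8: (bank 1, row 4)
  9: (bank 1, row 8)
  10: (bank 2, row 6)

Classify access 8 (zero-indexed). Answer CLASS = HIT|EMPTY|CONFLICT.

CLASS = HIT

0: bank 5 row 3 — prev None → EMPTY
1: bank 1 row 7 — prev None → EMPTY
2: bank 2 row 6 — prev None → EMPTY
3: bank 2 row 6 — prev 6 → HIT
4: bank 5 row 11 — prev 3 → CONFLICT
5: bank 1 row 7 — prev 7 → HIT
6: bank 1 row 4 — prev 7 → CONFLICT
7: bank 5 row 0 — prev 11 → CONFLICT
8: bank 1 row 4 — prev 4 → HIT
9: bank 1 row 8 — prev 4 → CONFLICT
10: bank 2 row 6 — prev 6 → HIT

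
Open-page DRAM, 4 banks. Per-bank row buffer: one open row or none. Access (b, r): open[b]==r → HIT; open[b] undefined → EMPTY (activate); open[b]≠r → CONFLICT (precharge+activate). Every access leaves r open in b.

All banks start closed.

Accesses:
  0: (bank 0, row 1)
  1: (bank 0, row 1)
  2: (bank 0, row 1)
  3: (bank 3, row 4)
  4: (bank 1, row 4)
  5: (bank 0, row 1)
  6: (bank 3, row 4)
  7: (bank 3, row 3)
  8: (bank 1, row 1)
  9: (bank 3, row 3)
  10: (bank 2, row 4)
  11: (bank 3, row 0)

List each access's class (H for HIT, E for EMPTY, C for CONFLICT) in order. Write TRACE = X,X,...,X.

step 0: bank0 None->1 [EMPTY]
step 1: bank0 1->1 [HIT]
step 2: bank0 1->1 [HIT]
step 3: bank3 None->4 [EMPTY]
step 4: bank1 None->4 [EMPTY]
step 5: bank0 1->1 [HIT]
step 6: bank3 4->4 [HIT]
step 7: bank3 4->3 [CONFLICT]
step 8: bank1 4->1 [CONFLICT]
step 9: bank3 3->3 [HIT]
step 10: bank2 None->4 [EMPTY]
step 11: bank3 3->0 [CONFLICT]

TRACE = E,H,H,E,E,H,H,C,C,H,E,C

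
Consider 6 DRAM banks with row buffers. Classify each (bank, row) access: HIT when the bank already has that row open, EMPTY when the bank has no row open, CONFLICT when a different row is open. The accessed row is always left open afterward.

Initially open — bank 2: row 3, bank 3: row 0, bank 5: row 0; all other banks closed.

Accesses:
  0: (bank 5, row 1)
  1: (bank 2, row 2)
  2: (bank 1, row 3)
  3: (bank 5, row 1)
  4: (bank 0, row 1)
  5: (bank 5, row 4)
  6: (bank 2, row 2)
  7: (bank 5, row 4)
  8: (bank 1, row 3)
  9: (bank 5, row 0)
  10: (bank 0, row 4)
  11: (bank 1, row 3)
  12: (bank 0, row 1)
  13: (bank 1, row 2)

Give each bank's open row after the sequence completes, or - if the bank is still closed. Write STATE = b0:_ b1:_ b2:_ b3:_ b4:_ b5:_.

STATE = b0:1 b1:2 b2:2 b3:0 b4:- b5:0

0: bank 5 row 1 — prev 0 → CONFLICT
1: bank 2 row 2 — prev 3 → CONFLICT
2: bank 1 row 3 — prev None → EMPTY
3: bank 5 row 1 — prev 1 → HIT
4: bank 0 row 1 — prev None → EMPTY
5: bank 5 row 4 — prev 1 → CONFLICT
6: bank 2 row 2 — prev 2 → HIT
7: bank 5 row 4 — prev 4 → HIT
8: bank 1 row 3 — prev 3 → HIT
9: bank 5 row 0 — prev 4 → CONFLICT
10: bank 0 row 4 — prev 1 → CONFLICT
11: bank 1 row 3 — prev 3 → HIT
12: bank 0 row 1 — prev 4 → CONFLICT
13: bank 1 row 2 — prev 3 → CONFLICT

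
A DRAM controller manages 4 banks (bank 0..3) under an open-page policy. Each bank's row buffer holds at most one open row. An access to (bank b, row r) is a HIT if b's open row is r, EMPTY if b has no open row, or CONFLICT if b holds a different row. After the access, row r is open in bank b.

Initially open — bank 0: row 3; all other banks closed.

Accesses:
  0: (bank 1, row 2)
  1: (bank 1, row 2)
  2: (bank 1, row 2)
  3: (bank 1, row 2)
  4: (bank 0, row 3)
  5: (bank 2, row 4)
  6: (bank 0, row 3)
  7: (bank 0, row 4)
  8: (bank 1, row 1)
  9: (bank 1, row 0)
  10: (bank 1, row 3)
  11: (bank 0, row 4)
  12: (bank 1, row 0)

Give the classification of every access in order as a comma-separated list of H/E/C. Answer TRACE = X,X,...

TRACE = E,H,H,H,H,E,H,C,C,C,C,H,C

#0 (1,2) E
#1 (1,2) H  (was 2)
#2 (1,2) H  (was 2)
#3 (1,2) H  (was 2)
#4 (0,3) H  (was 3)
#5 (2,4) E
#6 (0,3) H  (was 3)
#7 (0,4) C  (was 3)
#8 (1,1) C  (was 2)
#9 (1,0) C  (was 1)
#10 (1,3) C  (was 0)
#11 (0,4) H  (was 4)
#12 (1,0) C  (was 3)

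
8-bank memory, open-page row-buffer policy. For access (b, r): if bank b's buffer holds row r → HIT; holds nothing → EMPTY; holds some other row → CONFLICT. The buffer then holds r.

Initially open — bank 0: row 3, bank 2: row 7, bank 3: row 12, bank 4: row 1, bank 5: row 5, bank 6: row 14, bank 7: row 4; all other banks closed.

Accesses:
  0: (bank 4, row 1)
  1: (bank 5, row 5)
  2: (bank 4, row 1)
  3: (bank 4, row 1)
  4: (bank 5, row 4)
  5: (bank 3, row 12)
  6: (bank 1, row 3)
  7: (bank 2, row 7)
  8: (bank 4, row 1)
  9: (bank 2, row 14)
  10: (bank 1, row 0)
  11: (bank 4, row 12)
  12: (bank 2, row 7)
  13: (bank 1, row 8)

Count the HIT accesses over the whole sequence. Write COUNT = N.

COUNT = 7

  [0] b4 r1: had r1 ⇒ H
  [1] b5 r5: had r5 ⇒ H
  [2] b4 r1: had r1 ⇒ H
  [3] b4 r1: had r1 ⇒ H
  [4] b5 r4: had r5 ⇒ C
  [5] b3 r12: had r12 ⇒ H
  [6] b1 r3: no row ⇒ E
  [7] b2 r7: had r7 ⇒ H
  [8] b4 r1: had r1 ⇒ H
  [9] b2 r14: had r7 ⇒ C
  [10] b1 r0: had r3 ⇒ C
  [11] b4 r12: had r1 ⇒ C
  [12] b2 r7: had r14 ⇒ C
  [13] b1 r8: had r0 ⇒ C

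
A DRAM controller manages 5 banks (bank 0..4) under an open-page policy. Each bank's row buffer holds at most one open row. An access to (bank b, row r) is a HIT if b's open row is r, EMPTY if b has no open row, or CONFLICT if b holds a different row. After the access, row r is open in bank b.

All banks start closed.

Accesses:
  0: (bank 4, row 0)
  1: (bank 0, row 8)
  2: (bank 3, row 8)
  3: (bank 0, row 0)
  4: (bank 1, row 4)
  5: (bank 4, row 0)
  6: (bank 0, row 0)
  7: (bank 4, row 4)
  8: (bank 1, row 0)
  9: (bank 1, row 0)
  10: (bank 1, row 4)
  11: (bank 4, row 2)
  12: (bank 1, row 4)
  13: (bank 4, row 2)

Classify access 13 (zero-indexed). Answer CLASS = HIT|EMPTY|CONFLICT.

CLASS = HIT

#0 (4,0) E
#1 (0,8) E
#2 (3,8) E
#3 (0,0) C  (was 8)
#4 (1,4) E
#5 (4,0) H  (was 0)
#6 (0,0) H  (was 0)
#7 (4,4) C  (was 0)
#8 (1,0) C  (was 4)
#9 (1,0) H  (was 0)
#10 (1,4) C  (was 0)
#11 (4,2) C  (was 4)
#12 (1,4) H  (was 4)
#13 (4,2) H  (was 2)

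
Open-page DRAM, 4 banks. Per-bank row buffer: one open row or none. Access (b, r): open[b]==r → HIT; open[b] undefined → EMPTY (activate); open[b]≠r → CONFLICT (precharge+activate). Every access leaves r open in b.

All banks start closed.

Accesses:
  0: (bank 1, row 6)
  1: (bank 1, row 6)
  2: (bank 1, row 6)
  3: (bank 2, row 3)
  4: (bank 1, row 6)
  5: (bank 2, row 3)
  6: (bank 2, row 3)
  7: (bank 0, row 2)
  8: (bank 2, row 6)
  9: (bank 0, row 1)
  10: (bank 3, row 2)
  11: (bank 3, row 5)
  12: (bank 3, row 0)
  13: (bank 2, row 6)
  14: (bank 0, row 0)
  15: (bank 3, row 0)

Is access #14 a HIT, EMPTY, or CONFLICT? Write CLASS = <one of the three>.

CLASS = CONFLICT

  [0] b1 r6: no row ⇒ E
  [1] b1 r6: had r6 ⇒ H
  [2] b1 r6: had r6 ⇒ H
  [3] b2 r3: no row ⇒ E
  [4] b1 r6: had r6 ⇒ H
  [5] b2 r3: had r3 ⇒ H
  [6] b2 r3: had r3 ⇒ H
  [7] b0 r2: no row ⇒ E
  [8] b2 r6: had r3 ⇒ C
  [9] b0 r1: had r2 ⇒ C
  [10] b3 r2: no row ⇒ E
  [11] b3 r5: had r2 ⇒ C
  [12] b3 r0: had r5 ⇒ C
  [13] b2 r6: had r6 ⇒ H
  [14] b0 r0: had r1 ⇒ C
  [15] b3 r0: had r0 ⇒ H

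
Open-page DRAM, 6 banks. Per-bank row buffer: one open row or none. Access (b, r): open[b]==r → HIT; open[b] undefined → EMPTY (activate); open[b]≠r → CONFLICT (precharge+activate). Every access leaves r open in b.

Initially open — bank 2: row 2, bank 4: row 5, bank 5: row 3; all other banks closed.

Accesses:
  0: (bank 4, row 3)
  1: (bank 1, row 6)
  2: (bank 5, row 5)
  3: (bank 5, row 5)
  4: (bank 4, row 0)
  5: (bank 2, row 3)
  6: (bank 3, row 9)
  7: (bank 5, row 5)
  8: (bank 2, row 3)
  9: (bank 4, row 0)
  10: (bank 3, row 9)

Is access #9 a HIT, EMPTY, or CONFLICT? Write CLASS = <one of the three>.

CLASS = HIT

step 0: bank4 5->3 [CONFLICT]
step 1: bank1 None->6 [EMPTY]
step 2: bank5 3->5 [CONFLICT]
step 3: bank5 5->5 [HIT]
step 4: bank4 3->0 [CONFLICT]
step 5: bank2 2->3 [CONFLICT]
step 6: bank3 None->9 [EMPTY]
step 7: bank5 5->5 [HIT]
step 8: bank2 3->3 [HIT]
step 9: bank4 0->0 [HIT]
step 10: bank3 9->9 [HIT]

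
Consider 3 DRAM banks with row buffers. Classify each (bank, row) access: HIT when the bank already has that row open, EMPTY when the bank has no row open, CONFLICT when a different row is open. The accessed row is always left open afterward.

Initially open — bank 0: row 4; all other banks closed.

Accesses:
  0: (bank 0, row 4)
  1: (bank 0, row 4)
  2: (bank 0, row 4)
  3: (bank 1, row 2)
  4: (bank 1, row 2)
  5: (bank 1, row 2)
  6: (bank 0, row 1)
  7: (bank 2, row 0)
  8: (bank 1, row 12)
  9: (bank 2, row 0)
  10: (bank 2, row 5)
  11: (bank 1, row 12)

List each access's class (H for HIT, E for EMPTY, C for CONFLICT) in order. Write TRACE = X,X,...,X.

0: bank 0 row 4 — prev 4 → HIT
1: bank 0 row 4 — prev 4 → HIT
2: bank 0 row 4 — prev 4 → HIT
3: bank 1 row 2 — prev None → EMPTY
4: bank 1 row 2 — prev 2 → HIT
5: bank 1 row 2 — prev 2 → HIT
6: bank 0 row 1 — prev 4 → CONFLICT
7: bank 2 row 0 — prev None → EMPTY
8: bank 1 row 12 — prev 2 → CONFLICT
9: bank 2 row 0 — prev 0 → HIT
10: bank 2 row 5 — prev 0 → CONFLICT
11: bank 1 row 12 — prev 12 → HIT

TRACE = H,H,H,E,H,H,C,E,C,H,C,H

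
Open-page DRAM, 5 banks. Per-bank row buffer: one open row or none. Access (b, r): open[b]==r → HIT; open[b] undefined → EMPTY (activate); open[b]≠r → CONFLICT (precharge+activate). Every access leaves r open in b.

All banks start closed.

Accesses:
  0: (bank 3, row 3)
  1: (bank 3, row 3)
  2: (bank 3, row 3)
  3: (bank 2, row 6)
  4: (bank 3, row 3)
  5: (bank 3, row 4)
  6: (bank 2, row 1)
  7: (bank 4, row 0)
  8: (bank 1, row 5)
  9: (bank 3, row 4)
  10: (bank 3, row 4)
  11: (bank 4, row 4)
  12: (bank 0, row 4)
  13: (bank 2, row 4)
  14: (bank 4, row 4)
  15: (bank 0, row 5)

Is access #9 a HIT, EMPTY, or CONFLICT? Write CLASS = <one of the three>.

CLASS = HIT

0: bank 3 row 3 — prev None → EMPTY
1: bank 3 row 3 — prev 3 → HIT
2: bank 3 row 3 — prev 3 → HIT
3: bank 2 row 6 — prev None → EMPTY
4: bank 3 row 3 — prev 3 → HIT
5: bank 3 row 4 — prev 3 → CONFLICT
6: bank 2 row 1 — prev 6 → CONFLICT
7: bank 4 row 0 — prev None → EMPTY
8: bank 1 row 5 — prev None → EMPTY
9: bank 3 row 4 — prev 4 → HIT
10: bank 3 row 4 — prev 4 → HIT
11: bank 4 row 4 — prev 0 → CONFLICT
12: bank 0 row 4 — prev None → EMPTY
13: bank 2 row 4 — prev 1 → CONFLICT
14: bank 4 row 4 — prev 4 → HIT
15: bank 0 row 5 — prev 4 → CONFLICT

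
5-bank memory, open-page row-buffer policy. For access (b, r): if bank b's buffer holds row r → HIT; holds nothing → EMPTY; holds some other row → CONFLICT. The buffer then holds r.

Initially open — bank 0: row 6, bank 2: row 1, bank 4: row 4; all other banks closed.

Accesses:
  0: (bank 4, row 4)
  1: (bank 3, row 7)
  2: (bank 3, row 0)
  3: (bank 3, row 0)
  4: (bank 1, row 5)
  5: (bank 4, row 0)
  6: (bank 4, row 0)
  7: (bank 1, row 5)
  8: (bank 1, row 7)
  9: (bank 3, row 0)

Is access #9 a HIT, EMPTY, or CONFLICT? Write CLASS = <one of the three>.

CLASS = HIT

#0 (4,4) H  (was 4)
#1 (3,7) E
#2 (3,0) C  (was 7)
#3 (3,0) H  (was 0)
#4 (1,5) E
#5 (4,0) C  (was 4)
#6 (4,0) H  (was 0)
#7 (1,5) H  (was 5)
#8 (1,7) C  (was 5)
#9 (3,0) H  (was 0)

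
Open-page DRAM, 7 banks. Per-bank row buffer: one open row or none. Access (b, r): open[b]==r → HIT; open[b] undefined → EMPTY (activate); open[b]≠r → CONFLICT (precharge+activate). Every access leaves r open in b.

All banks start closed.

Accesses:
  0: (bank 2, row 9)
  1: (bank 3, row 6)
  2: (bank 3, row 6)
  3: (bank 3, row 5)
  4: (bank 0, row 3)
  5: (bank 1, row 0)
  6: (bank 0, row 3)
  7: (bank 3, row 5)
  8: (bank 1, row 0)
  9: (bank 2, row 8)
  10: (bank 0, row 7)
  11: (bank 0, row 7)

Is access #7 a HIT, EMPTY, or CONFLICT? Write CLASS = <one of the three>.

#0 (2,9) E
#1 (3,6) E
#2 (3,6) H  (was 6)
#3 (3,5) C  (was 6)
#4 (0,3) E
#5 (1,0) E
#6 (0,3) H  (was 3)
#7 (3,5) H  (was 5)
#8 (1,0) H  (was 0)
#9 (2,8) C  (was 9)
#10 (0,7) C  (was 3)
#11 (0,7) H  (was 7)

CLASS = HIT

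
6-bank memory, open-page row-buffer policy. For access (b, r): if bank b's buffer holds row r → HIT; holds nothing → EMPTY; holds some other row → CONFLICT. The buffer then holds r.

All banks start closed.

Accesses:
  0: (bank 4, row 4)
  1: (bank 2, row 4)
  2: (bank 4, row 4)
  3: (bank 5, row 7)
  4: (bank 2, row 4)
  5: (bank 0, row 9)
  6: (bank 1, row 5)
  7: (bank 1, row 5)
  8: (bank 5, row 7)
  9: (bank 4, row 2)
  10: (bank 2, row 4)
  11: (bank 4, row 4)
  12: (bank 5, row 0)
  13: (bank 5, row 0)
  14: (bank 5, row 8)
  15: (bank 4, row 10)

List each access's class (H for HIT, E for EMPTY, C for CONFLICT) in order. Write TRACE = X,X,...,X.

TRACE = E,E,H,E,H,E,E,H,H,C,H,C,C,H,C,C

0: bank 4 row 4 — prev None → EMPTY
1: bank 2 row 4 — prev None → EMPTY
2: bank 4 row 4 — prev 4 → HIT
3: bank 5 row 7 — prev None → EMPTY
4: bank 2 row 4 — prev 4 → HIT
5: bank 0 row 9 — prev None → EMPTY
6: bank 1 row 5 — prev None → EMPTY
7: bank 1 row 5 — prev 5 → HIT
8: bank 5 row 7 — prev 7 → HIT
9: bank 4 row 2 — prev 4 → CONFLICT
10: bank 2 row 4 — prev 4 → HIT
11: bank 4 row 4 — prev 2 → CONFLICT
12: bank 5 row 0 — prev 7 → CONFLICT
13: bank 5 row 0 — prev 0 → HIT
14: bank 5 row 8 — prev 0 → CONFLICT
15: bank 4 row 10 — prev 4 → CONFLICT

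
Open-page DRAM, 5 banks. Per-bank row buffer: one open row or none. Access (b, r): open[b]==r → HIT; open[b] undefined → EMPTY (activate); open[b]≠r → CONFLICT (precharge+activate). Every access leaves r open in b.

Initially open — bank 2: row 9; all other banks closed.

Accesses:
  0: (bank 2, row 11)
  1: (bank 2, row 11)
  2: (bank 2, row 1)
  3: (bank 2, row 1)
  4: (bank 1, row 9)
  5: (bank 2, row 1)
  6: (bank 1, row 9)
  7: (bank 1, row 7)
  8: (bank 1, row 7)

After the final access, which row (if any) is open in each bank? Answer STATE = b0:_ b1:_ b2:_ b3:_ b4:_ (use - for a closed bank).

step 0: bank2 9->11 [CONFLICT]
step 1: bank2 11->11 [HIT]
step 2: bank2 11->1 [CONFLICT]
step 3: bank2 1->1 [HIT]
step 4: bank1 None->9 [EMPTY]
step 5: bank2 1->1 [HIT]
step 6: bank1 9->9 [HIT]
step 7: bank1 9->7 [CONFLICT]
step 8: bank1 7->7 [HIT]

STATE = b0:- b1:7 b2:1 b3:- b4:-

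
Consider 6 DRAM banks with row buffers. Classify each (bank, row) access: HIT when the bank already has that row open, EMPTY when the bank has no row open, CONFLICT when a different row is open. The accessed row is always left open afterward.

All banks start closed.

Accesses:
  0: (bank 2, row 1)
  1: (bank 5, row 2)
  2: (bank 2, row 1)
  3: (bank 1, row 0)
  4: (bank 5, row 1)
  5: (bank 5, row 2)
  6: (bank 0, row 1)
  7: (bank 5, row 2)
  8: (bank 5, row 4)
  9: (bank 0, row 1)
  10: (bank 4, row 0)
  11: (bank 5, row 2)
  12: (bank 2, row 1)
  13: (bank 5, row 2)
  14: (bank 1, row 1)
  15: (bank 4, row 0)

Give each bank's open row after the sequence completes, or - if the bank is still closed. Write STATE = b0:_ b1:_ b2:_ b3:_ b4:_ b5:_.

0: bank 2 row 1 — prev None → EMPTY
1: bank 5 row 2 — prev None → EMPTY
2: bank 2 row 1 — prev 1 → HIT
3: bank 1 row 0 — prev None → EMPTY
4: bank 5 row 1 — prev 2 → CONFLICT
5: bank 5 row 2 — prev 1 → CONFLICT
6: bank 0 row 1 — prev None → EMPTY
7: bank 5 row 2 — prev 2 → HIT
8: bank 5 row 4 — prev 2 → CONFLICT
9: bank 0 row 1 — prev 1 → HIT
10: bank 4 row 0 — prev None → EMPTY
11: bank 5 row 2 — prev 4 → CONFLICT
12: bank 2 row 1 — prev 1 → HIT
13: bank 5 row 2 — prev 2 → HIT
14: bank 1 row 1 — prev 0 → CONFLICT
15: bank 4 row 0 — prev 0 → HIT

STATE = b0:1 b1:1 b2:1 b3:- b4:0 b5:2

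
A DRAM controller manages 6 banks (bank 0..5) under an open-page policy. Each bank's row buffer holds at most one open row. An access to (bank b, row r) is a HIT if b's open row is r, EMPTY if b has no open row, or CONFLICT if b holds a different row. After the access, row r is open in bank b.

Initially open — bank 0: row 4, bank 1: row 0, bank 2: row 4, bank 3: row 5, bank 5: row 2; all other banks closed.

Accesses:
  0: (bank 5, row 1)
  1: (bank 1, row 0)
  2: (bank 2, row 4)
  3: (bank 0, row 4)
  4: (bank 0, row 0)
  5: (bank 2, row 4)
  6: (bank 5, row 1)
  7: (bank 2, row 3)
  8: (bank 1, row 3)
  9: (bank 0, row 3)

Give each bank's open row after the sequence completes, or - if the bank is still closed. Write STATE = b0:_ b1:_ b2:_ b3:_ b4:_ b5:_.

0: bank 5 row 1 — prev 2 → CONFLICT
1: bank 1 row 0 — prev 0 → HIT
2: bank 2 row 4 — prev 4 → HIT
3: bank 0 row 4 — prev 4 → HIT
4: bank 0 row 0 — prev 4 → CONFLICT
5: bank 2 row 4 — prev 4 → HIT
6: bank 5 row 1 — prev 1 → HIT
7: bank 2 row 3 — prev 4 → CONFLICT
8: bank 1 row 3 — prev 0 → CONFLICT
9: bank 0 row 3 — prev 0 → CONFLICT

STATE = b0:3 b1:3 b2:3 b3:5 b4:- b5:1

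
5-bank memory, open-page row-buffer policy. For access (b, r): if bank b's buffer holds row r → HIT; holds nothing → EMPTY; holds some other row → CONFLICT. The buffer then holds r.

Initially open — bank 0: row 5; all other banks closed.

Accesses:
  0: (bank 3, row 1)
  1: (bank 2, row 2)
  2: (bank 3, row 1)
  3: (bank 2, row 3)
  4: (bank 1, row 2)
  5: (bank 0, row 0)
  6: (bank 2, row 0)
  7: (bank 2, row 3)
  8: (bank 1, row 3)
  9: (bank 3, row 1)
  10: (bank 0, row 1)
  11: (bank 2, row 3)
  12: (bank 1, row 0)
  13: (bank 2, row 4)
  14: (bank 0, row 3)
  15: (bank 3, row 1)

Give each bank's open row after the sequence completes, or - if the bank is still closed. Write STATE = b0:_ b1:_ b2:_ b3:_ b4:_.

#0 (3,1) E
#1 (2,2) E
#2 (3,1) H  (was 1)
#3 (2,3) C  (was 2)
#4 (1,2) E
#5 (0,0) C  (was 5)
#6 (2,0) C  (was 3)
#7 (2,3) C  (was 0)
#8 (1,3) C  (was 2)
#9 (3,1) H  (was 1)
#10 (0,1) C  (was 0)
#11 (2,3) H  (was 3)
#12 (1,0) C  (was 3)
#13 (2,4) C  (was 3)
#14 (0,3) C  (was 1)
#15 (3,1) H  (was 1)

STATE = b0:3 b1:0 b2:4 b3:1 b4:-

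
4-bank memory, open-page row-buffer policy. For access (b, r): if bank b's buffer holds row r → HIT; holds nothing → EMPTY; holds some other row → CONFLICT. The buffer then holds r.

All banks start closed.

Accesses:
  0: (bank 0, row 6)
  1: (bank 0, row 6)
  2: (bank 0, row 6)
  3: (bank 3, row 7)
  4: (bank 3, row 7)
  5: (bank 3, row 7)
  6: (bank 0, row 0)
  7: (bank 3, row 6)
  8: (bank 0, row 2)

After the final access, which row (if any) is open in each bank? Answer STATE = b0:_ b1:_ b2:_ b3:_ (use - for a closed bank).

STATE = b0:2 b1:- b2:- b3:6

#0 (0,6) E
#1 (0,6) H  (was 6)
#2 (0,6) H  (was 6)
#3 (3,7) E
#4 (3,7) H  (was 7)
#5 (3,7) H  (was 7)
#6 (0,0) C  (was 6)
#7 (3,6) C  (was 7)
#8 (0,2) C  (was 0)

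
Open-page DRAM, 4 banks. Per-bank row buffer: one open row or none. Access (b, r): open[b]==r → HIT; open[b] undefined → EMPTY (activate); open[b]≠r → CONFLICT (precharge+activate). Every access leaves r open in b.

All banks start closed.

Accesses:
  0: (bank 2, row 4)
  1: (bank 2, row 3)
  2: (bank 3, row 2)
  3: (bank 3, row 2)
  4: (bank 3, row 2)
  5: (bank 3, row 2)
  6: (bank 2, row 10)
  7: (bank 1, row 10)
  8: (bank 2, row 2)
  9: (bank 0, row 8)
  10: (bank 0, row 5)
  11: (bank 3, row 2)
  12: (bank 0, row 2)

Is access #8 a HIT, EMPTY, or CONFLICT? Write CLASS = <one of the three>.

step 0: bank2 None->4 [EMPTY]
step 1: bank2 4->3 [CONFLICT]
step 2: bank3 None->2 [EMPTY]
step 3: bank3 2->2 [HIT]
step 4: bank3 2->2 [HIT]
step 5: bank3 2->2 [HIT]
step 6: bank2 3->10 [CONFLICT]
step 7: bank1 None->10 [EMPTY]
step 8: bank2 10->2 [CONFLICT]
step 9: bank0 None->8 [EMPTY]
step 10: bank0 8->5 [CONFLICT]
step 11: bank3 2->2 [HIT]
step 12: bank0 5->2 [CONFLICT]

CLASS = CONFLICT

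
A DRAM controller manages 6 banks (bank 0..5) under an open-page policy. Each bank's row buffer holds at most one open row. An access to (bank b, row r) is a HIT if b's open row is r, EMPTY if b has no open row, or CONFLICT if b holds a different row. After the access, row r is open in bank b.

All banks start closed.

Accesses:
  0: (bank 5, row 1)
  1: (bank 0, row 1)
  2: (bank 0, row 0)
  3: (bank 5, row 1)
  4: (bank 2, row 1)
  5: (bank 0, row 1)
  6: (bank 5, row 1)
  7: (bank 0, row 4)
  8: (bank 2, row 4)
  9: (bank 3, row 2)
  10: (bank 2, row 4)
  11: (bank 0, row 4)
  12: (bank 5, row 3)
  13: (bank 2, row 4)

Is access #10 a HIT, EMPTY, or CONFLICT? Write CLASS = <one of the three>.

0: bank 5 row 1 — prev None → EMPTY
1: bank 0 row 1 — prev None → EMPTY
2: bank 0 row 0 — prev 1 → CONFLICT
3: bank 5 row 1 — prev 1 → HIT
4: bank 2 row 1 — prev None → EMPTY
5: bank 0 row 1 — prev 0 → CONFLICT
6: bank 5 row 1 — prev 1 → HIT
7: bank 0 row 4 — prev 1 → CONFLICT
8: bank 2 row 4 — prev 1 → CONFLICT
9: bank 3 row 2 — prev None → EMPTY
10: bank 2 row 4 — prev 4 → HIT
11: bank 0 row 4 — prev 4 → HIT
12: bank 5 row 3 — prev 1 → CONFLICT
13: bank 2 row 4 — prev 4 → HIT

CLASS = HIT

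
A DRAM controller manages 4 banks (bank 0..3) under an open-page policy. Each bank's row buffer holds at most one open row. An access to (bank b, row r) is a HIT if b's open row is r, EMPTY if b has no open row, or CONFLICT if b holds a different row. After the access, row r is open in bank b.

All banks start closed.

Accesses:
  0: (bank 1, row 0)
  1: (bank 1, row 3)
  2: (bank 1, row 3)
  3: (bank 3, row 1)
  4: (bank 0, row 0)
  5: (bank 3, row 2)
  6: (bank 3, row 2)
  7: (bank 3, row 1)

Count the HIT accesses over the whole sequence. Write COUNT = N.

COUNT = 2

  [0] b1 r0: no row ⇒ E
  [1] b1 r3: had r0 ⇒ C
  [2] b1 r3: had r3 ⇒ H
  [3] b3 r1: no row ⇒ E
  [4] b0 r0: no row ⇒ E
  [5] b3 r2: had r1 ⇒ C
  [6] b3 r2: had r2 ⇒ H
  [7] b3 r1: had r2 ⇒ C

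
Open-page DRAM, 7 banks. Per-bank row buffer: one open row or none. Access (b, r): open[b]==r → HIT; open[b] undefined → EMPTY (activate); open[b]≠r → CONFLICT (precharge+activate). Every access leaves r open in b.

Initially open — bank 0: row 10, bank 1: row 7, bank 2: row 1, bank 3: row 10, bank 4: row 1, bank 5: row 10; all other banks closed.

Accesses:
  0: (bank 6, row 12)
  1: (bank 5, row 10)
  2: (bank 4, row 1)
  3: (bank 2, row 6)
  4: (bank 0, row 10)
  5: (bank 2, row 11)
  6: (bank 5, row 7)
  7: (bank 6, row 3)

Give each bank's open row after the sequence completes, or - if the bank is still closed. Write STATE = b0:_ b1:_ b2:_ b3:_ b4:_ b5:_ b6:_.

  [0] b6 r12: no row ⇒ E
  [1] b5 r10: had r10 ⇒ H
  [2] b4 r1: had r1 ⇒ H
  [3] b2 r6: had r1 ⇒ C
  [4] b0 r10: had r10 ⇒ H
  [5] b2 r11: had r6 ⇒ C
  [6] b5 r7: had r10 ⇒ C
  [7] b6 r3: had r12 ⇒ C

STATE = b0:10 b1:7 b2:11 b3:10 b4:1 b5:7 b6:3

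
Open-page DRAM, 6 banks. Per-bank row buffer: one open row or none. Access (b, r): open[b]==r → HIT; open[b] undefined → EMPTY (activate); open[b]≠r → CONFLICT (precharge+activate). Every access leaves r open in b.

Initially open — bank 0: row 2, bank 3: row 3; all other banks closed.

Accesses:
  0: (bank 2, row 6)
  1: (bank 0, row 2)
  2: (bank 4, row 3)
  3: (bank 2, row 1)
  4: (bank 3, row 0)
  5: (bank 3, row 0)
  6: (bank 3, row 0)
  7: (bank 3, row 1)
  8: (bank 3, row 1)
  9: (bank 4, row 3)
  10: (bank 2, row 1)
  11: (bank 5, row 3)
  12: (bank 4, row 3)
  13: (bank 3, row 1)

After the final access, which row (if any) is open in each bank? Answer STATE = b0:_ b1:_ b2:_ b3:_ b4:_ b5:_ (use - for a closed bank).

STATE = b0:2 b1:- b2:1 b3:1 b4:3 b5:3

0: bank 2 row 6 — prev None → EMPTY
1: bank 0 row 2 — prev 2 → HIT
2: bank 4 row 3 — prev None → EMPTY
3: bank 2 row 1 — prev 6 → CONFLICT
4: bank 3 row 0 — prev 3 → CONFLICT
5: bank 3 row 0 — prev 0 → HIT
6: bank 3 row 0 — prev 0 → HIT
7: bank 3 row 1 — prev 0 → CONFLICT
8: bank 3 row 1 — prev 1 → HIT
9: bank 4 row 3 — prev 3 → HIT
10: bank 2 row 1 — prev 1 → HIT
11: bank 5 row 3 — prev None → EMPTY
12: bank 4 row 3 — prev 3 → HIT
13: bank 3 row 1 — prev 1 → HIT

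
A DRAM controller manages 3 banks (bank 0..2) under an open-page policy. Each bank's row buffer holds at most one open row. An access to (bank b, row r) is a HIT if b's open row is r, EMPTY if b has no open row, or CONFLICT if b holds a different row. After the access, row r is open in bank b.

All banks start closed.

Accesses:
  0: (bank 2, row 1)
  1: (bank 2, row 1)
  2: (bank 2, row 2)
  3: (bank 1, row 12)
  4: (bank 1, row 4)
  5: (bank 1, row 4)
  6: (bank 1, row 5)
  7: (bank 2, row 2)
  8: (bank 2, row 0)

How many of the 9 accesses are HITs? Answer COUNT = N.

COUNT = 3

  [0] b2 r1: no row ⇒ E
  [1] b2 r1: had r1 ⇒ H
  [2] b2 r2: had r1 ⇒ C
  [3] b1 r12: no row ⇒ E
  [4] b1 r4: had r12 ⇒ C
  [5] b1 r4: had r4 ⇒ H
  [6] b1 r5: had r4 ⇒ C
  [7] b2 r2: had r2 ⇒ H
  [8] b2 r0: had r2 ⇒ C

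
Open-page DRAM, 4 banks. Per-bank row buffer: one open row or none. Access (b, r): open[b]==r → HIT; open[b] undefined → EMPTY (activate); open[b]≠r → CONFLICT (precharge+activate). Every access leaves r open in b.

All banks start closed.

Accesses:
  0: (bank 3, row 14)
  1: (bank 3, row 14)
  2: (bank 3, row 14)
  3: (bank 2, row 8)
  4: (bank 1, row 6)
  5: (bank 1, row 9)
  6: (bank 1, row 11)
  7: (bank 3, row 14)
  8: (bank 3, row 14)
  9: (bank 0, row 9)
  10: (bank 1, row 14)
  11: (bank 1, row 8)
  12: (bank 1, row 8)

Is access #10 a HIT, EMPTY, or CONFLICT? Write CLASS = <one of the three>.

CLASS = CONFLICT

0: bank 3 row 14 — prev None → EMPTY
1: bank 3 row 14 — prev 14 → HIT
2: bank 3 row 14 — prev 14 → HIT
3: bank 2 row 8 — prev None → EMPTY
4: bank 1 row 6 — prev None → EMPTY
5: bank 1 row 9 — prev 6 → CONFLICT
6: bank 1 row 11 — prev 9 → CONFLICT
7: bank 3 row 14 — prev 14 → HIT
8: bank 3 row 14 — prev 14 → HIT
9: bank 0 row 9 — prev None → EMPTY
10: bank 1 row 14 — prev 11 → CONFLICT
11: bank 1 row 8 — prev 14 → CONFLICT
12: bank 1 row 8 — prev 8 → HIT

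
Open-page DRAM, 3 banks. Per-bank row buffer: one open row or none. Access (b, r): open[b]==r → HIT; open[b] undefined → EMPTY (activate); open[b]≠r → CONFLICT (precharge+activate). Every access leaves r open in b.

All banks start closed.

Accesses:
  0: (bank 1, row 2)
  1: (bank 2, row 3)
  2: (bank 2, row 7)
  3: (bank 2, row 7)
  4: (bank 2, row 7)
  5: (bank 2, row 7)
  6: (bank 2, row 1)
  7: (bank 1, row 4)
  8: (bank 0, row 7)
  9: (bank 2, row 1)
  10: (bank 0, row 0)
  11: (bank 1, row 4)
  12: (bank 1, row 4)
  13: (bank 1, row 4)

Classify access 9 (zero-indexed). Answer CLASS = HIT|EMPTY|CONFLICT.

CLASS = HIT

step 0: bank1 None->2 [EMPTY]
step 1: bank2 None->3 [EMPTY]
step 2: bank2 3->7 [CONFLICT]
step 3: bank2 7->7 [HIT]
step 4: bank2 7->7 [HIT]
step 5: bank2 7->7 [HIT]
step 6: bank2 7->1 [CONFLICT]
step 7: bank1 2->4 [CONFLICT]
step 8: bank0 None->7 [EMPTY]
step 9: bank2 1->1 [HIT]
step 10: bank0 7->0 [CONFLICT]
step 11: bank1 4->4 [HIT]
step 12: bank1 4->4 [HIT]
step 13: bank1 4->4 [HIT]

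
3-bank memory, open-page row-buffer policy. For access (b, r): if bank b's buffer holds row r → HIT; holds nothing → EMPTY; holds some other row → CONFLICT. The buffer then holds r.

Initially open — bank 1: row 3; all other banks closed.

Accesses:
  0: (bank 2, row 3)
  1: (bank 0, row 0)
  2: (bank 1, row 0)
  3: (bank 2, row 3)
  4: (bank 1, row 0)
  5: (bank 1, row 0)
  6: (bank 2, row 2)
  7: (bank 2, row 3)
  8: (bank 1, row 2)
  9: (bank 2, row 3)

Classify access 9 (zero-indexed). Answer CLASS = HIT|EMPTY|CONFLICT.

#0 (2,3) E
#1 (0,0) E
#2 (1,0) C  (was 3)
#3 (2,3) H  (was 3)
#4 (1,0) H  (was 0)
#5 (1,0) H  (was 0)
#6 (2,2) C  (was 3)
#7 (2,3) C  (was 2)
#8 (1,2) C  (was 0)
#9 (2,3) H  (was 3)

CLASS = HIT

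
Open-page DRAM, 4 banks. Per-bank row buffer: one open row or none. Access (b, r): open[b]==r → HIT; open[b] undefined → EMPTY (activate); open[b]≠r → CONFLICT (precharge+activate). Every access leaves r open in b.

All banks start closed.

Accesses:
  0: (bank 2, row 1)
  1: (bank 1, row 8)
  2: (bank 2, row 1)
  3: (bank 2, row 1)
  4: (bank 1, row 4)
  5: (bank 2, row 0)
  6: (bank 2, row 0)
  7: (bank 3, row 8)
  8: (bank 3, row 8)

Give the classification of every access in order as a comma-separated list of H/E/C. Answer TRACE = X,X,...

TRACE = E,E,H,H,C,C,H,E,H

#0 (2,1) E
#1 (1,8) E
#2 (2,1) H  (was 1)
#3 (2,1) H  (was 1)
#4 (1,4) C  (was 8)
#5 (2,0) C  (was 1)
#6 (2,0) H  (was 0)
#7 (3,8) E
#8 (3,8) H  (was 8)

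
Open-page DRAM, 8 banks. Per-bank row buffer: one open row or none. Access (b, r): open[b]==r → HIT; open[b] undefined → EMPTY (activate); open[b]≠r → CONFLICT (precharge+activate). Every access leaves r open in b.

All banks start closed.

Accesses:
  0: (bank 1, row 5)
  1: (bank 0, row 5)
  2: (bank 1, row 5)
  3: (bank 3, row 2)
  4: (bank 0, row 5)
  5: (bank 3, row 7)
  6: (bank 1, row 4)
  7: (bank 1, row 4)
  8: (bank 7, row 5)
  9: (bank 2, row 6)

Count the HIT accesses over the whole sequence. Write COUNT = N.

#0 (1,5) E
#1 (0,5) E
#2 (1,5) H  (was 5)
#3 (3,2) E
#4 (0,5) H  (was 5)
#5 (3,7) C  (was 2)
#6 (1,4) C  (was 5)
#7 (1,4) H  (was 4)
#8 (7,5) E
#9 (2,6) E

COUNT = 3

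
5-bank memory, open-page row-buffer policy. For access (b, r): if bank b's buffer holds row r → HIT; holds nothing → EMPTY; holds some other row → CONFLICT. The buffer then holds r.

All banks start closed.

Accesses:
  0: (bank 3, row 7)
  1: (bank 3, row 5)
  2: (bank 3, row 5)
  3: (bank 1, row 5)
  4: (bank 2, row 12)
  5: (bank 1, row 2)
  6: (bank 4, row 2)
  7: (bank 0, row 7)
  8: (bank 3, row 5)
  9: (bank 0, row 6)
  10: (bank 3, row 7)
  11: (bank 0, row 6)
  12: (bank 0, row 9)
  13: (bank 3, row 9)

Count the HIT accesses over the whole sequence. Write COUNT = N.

#0 (3,7) E
#1 (3,5) C  (was 7)
#2 (3,5) H  (was 5)
#3 (1,5) E
#4 (2,12) E
#5 (1,2) C  (was 5)
#6 (4,2) E
#7 (0,7) E
#8 (3,5) H  (was 5)
#9 (0,6) C  (was 7)
#10 (3,7) C  (was 5)
#11 (0,6) H  (was 6)
#12 (0,9) C  (was 6)
#13 (3,9) C  (was 7)

COUNT = 3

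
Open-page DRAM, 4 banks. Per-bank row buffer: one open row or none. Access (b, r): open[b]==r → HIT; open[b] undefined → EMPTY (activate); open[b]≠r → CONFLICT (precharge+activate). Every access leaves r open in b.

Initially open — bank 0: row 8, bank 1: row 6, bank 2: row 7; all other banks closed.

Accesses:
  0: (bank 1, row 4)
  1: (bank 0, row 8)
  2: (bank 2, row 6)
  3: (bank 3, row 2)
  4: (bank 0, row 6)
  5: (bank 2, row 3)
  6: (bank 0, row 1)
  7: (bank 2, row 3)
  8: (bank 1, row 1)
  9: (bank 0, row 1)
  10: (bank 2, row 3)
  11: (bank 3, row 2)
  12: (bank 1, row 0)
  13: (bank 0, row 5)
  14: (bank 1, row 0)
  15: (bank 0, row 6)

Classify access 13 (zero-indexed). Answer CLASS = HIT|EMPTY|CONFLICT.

#0 (1,4) C  (was 6)
#1 (0,8) H  (was 8)
#2 (2,6) C  (was 7)
#3 (3,2) E
#4 (0,6) C  (was 8)
#5 (2,3) C  (was 6)
#6 (0,1) C  (was 6)
#7 (2,3) H  (was 3)
#8 (1,1) C  (was 4)
#9 (0,1) H  (was 1)
#10 (2,3) H  (was 3)
#11 (3,2) H  (was 2)
#12 (1,0) C  (was 1)
#13 (0,5) C  (was 1)
#14 (1,0) H  (was 0)
#15 (0,6) C  (was 5)

CLASS = CONFLICT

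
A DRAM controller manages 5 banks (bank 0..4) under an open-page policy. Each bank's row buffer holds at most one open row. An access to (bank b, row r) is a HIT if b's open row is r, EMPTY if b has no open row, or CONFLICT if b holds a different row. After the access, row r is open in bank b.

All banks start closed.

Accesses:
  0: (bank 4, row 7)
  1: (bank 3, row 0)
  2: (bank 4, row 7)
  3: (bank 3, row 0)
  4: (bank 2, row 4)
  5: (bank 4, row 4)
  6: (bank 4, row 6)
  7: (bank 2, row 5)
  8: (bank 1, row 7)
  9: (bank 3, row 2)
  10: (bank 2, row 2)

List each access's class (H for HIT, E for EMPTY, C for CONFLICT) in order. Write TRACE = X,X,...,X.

#0 (4,7) E
#1 (3,0) E
#2 (4,7) H  (was 7)
#3 (3,0) H  (was 0)
#4 (2,4) E
#5 (4,4) C  (was 7)
#6 (4,6) C  (was 4)
#7 (2,5) C  (was 4)
#8 (1,7) E
#9 (3,2) C  (was 0)
#10 (2,2) C  (was 5)

TRACE = E,E,H,H,E,C,C,C,E,C,C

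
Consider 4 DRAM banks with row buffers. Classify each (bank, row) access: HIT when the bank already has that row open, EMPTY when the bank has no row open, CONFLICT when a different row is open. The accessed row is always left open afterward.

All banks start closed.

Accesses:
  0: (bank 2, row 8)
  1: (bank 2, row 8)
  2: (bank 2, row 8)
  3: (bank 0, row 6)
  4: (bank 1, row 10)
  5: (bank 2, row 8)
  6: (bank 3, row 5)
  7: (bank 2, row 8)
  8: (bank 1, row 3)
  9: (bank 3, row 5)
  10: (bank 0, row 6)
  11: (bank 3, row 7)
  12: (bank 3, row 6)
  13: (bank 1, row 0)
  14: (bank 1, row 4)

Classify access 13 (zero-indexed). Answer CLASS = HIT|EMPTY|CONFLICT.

CLASS = CONFLICT

  [0] b2 r8: no row ⇒ E
  [1] b2 r8: had r8 ⇒ H
  [2] b2 r8: had r8 ⇒ H
  [3] b0 r6: no row ⇒ E
  [4] b1 r10: no row ⇒ E
  [5] b2 r8: had r8 ⇒ H
  [6] b3 r5: no row ⇒ E
  [7] b2 r8: had r8 ⇒ H
  [8] b1 r3: had r10 ⇒ C
  [9] b3 r5: had r5 ⇒ H
  [10] b0 r6: had r6 ⇒ H
  [11] b3 r7: had r5 ⇒ C
  [12] b3 r6: had r7 ⇒ C
  [13] b1 r0: had r3 ⇒ C
  [14] b1 r4: had r0 ⇒ C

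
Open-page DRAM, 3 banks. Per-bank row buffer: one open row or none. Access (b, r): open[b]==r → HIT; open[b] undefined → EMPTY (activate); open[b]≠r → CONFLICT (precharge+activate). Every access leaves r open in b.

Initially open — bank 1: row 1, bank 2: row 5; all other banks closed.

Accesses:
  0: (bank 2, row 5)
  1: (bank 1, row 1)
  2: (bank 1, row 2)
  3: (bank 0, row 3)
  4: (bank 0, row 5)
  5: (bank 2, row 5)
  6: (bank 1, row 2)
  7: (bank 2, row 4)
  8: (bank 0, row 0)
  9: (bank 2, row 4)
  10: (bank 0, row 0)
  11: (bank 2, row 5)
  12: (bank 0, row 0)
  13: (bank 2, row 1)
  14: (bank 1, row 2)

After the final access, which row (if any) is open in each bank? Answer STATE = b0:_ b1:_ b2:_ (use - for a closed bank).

0: bank 2 row 5 — prev 5 → HIT
1: bank 1 row 1 — prev 1 → HIT
2: bank 1 row 2 — prev 1 → CONFLICT
3: bank 0 row 3 — prev None → EMPTY
4: bank 0 row 5 — prev 3 → CONFLICT
5: bank 2 row 5 — prev 5 → HIT
6: bank 1 row 2 — prev 2 → HIT
7: bank 2 row 4 — prev 5 → CONFLICT
8: bank 0 row 0 — prev 5 → CONFLICT
9: bank 2 row 4 — prev 4 → HIT
10: bank 0 row 0 — prev 0 → HIT
11: bank 2 row 5 — prev 4 → CONFLICT
12: bank 0 row 0 — prev 0 → HIT
13: bank 2 row 1 — prev 5 → CONFLICT
14: bank 1 row 2 — prev 2 → HIT

STATE = b0:0 b1:2 b2:1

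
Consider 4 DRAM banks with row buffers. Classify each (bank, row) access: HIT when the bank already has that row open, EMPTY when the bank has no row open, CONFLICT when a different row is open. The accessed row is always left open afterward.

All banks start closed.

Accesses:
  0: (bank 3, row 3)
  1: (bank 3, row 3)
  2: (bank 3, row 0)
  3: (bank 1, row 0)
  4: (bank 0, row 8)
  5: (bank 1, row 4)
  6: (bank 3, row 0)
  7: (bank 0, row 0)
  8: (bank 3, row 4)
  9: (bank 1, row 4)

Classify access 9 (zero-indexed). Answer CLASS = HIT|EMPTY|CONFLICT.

CLASS = HIT

step 0: bank3 None->3 [EMPTY]
step 1: bank3 3->3 [HIT]
step 2: bank3 3->0 [CONFLICT]
step 3: bank1 None->0 [EMPTY]
step 4: bank0 None->8 [EMPTY]
step 5: bank1 0->4 [CONFLICT]
step 6: bank3 0->0 [HIT]
step 7: bank0 8->0 [CONFLICT]
step 8: bank3 0->4 [CONFLICT]
step 9: bank1 4->4 [HIT]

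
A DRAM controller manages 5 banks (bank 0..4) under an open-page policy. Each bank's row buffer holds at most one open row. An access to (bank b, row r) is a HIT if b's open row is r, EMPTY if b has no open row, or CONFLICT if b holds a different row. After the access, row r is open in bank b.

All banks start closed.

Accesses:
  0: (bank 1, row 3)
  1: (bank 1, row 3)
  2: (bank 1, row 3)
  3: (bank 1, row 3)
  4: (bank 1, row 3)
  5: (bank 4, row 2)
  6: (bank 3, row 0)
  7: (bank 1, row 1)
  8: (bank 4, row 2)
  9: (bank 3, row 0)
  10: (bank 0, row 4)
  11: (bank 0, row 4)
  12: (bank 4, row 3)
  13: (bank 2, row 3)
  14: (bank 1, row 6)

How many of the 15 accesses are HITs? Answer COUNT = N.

COUNT = 7

step 0: bank1 None->3 [EMPTY]
step 1: bank1 3->3 [HIT]
step 2: bank1 3->3 [HIT]
step 3: bank1 3->3 [HIT]
step 4: bank1 3->3 [HIT]
step 5: bank4 None->2 [EMPTY]
step 6: bank3 None->0 [EMPTY]
step 7: bank1 3->1 [CONFLICT]
step 8: bank4 2->2 [HIT]
step 9: bank3 0->0 [HIT]
step 10: bank0 None->4 [EMPTY]
step 11: bank0 4->4 [HIT]
step 12: bank4 2->3 [CONFLICT]
step 13: bank2 None->3 [EMPTY]
step 14: bank1 1->6 [CONFLICT]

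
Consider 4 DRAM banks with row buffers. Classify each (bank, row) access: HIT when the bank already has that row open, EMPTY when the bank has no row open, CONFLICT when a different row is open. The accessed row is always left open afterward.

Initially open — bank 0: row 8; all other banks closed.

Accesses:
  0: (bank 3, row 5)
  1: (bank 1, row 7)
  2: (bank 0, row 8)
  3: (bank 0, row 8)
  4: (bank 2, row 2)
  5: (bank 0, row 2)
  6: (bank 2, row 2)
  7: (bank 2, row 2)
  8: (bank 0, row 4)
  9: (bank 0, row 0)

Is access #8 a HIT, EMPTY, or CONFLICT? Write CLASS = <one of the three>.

#0 (3,5) E
#1 (1,7) E
#2 (0,8) H  (was 8)
#3 (0,8) H  (was 8)
#4 (2,2) E
#5 (0,2) C  (was 8)
#6 (2,2) H  (was 2)
#7 (2,2) H  (was 2)
#8 (0,4) C  (was 2)
#9 (0,0) C  (was 4)

CLASS = CONFLICT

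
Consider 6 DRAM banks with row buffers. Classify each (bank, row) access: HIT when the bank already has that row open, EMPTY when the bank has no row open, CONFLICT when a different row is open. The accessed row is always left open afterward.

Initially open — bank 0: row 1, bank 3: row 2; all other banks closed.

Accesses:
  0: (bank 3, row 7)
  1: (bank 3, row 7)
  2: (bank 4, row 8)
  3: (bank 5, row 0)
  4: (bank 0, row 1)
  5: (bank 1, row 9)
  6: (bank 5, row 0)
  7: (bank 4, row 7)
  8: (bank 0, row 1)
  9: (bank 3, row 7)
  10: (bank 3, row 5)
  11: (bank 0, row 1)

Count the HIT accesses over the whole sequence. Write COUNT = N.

COUNT = 6

#0 (3,7) C  (was 2)
#1 (3,7) H  (was 7)
#2 (4,8) E
#3 (5,0) E
#4 (0,1) H  (was 1)
#5 (1,9) E
#6 (5,0) H  (was 0)
#7 (4,7) C  (was 8)
#8 (0,1) H  (was 1)
#9 (3,7) H  (was 7)
#10 (3,5) C  (was 7)
#11 (0,1) H  (was 1)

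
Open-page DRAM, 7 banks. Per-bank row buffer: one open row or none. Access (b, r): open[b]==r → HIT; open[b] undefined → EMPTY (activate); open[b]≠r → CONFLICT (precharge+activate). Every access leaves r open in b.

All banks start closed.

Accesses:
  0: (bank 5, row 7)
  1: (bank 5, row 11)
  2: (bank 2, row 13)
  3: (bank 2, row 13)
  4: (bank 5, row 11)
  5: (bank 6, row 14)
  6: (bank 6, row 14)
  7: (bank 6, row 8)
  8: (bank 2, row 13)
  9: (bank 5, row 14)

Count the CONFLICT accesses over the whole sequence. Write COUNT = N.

COUNT = 3

#0 (5,7) E
#1 (5,11) C  (was 7)
#2 (2,13) E
#3 (2,13) H  (was 13)
#4 (5,11) H  (was 11)
#5 (6,14) E
#6 (6,14) H  (was 14)
#7 (6,8) C  (was 14)
#8 (2,13) H  (was 13)
#9 (5,14) C  (was 11)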